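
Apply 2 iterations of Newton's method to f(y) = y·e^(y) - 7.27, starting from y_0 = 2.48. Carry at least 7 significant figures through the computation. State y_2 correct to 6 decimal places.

Newton update: y ← y − f(y)/f'(y).
f'(y) = (y + 1)·e^(y)
y_0 = 2.480000: f = 22.344336, f' = 41.555600 → y_1 = 2.480000 - (22.344336)/(41.555600) = 1.942303
y_1 = 1.942303: f = 6.277159, f' = 20.521952 → y_2 = 1.942303 - (6.277159)/(20.521952) = 1.636427

1.636427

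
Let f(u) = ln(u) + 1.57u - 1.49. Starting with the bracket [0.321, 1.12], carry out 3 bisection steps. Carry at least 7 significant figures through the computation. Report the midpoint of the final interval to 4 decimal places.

0.9702

f(0.321000) = -2.122344, f(1.120000) = 0.381729 (opposite signs)
step 1: m = 0.720500, f(m) = -0.686625 < 0 → root in [0.720500, 1.120000]
step 2: m = 0.920250, f(m) = -0.128317 < 0 → root in [0.920250, 1.120000]
step 3: m = 1.020125, f(m) = 0.131521 > 0 → root in [0.920250, 1.020125]
Midpoint of [0.920250, 1.020125] = 0.970188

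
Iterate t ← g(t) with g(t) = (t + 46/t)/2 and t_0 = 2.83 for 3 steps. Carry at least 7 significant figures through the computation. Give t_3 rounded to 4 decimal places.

6.7934

t_1 = g(2.830000) = 9.542208
t_2 = g(9.542208) = 7.181448
t_3 = g(7.181448) = 6.793421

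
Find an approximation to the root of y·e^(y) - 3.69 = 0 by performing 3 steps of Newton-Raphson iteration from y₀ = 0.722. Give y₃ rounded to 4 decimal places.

f'(y) = (y + 1)·e^(y)
y_0 = 0.722000: f = -2.203730, f' = 3.544817 → y_1 = 0.722000 - (-2.203730)/(3.544817) = 1.343677
y_1 = 1.343677: f = 1.460461, f' = 8.983572 → y_2 = 1.343677 - (1.460461)/(8.983572) = 1.181106
y_2 = 1.181106: f = 0.158017, f' = 7.105994 → y_3 = 1.181106 - (0.158017)/(7.105994) = 1.158869

1.1589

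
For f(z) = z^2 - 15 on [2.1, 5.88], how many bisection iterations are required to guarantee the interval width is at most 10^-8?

29

Initial width b − a = 5.88 − 2.1 = 3.780000.
After n steps the width is (b−a)/2^n; need (b−a)/2^n ≤ 10^-8.
So n ≥ log₂(3.780000/10^-8) = log₂(378000000.0000) ≈ 28.4938.
Hence n = 29.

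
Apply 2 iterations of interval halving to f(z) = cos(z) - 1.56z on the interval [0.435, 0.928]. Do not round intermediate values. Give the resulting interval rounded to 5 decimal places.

f(0.435000) = 0.228270, f(0.928000) = -0.848244 (opposite signs)
step 1: m = 0.681500, f(m) = -0.286511 < 0 → root in [0.435000, 0.681500]
step 2: m = 0.558250, f(m) = -0.022687 < 0 → root in [0.435000, 0.558250]

[0.43500, 0.55825]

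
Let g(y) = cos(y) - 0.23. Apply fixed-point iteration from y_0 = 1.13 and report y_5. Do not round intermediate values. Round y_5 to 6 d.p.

y_1 = g(1.130000) = 0.196660
y_2 = g(0.196660) = 0.750725
y_3 = g(0.750725) = 0.501195
y_4 = g(0.501195) = 0.647009
y_5 = g(0.647009) = 0.567890

0.567890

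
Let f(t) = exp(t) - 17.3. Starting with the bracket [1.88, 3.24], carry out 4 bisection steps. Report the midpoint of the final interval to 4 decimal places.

2.8575

f(1.880000) = -10.746495, f(3.240000) = 8.233722 (opposite signs)
step 1: m = 2.560000, f(m) = -4.364183 < 0 → root in [2.560000, 3.240000]
step 2: m = 2.900000, f(m) = 0.874145 > 0 → root in [2.560000, 2.900000]
step 3: m = 2.730000, f(m) = -1.967113 < 0 → root in [2.730000, 2.900000]
step 4: m = 2.815000, f(m) = -0.606824 < 0 → root in [2.815000, 2.900000]
Midpoint of [2.815000, 2.900000] = 2.857500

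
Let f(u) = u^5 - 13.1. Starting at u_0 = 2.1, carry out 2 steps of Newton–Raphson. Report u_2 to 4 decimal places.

1.6934

f'(u) = 5u^4
u_0 = 2.100000: f = 27.741010, f' = 97.240500 → u_1 = 2.100000 - (27.741010)/(97.240500) = 1.814718
u_1 = 1.814718: f = 6.580910, f' = 54.225822 → u_2 = 1.814718 - (6.580910)/(54.225822) = 1.693356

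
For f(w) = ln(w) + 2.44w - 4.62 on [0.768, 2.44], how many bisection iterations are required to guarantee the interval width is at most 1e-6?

Initial width b − a = 2.44 − 0.768 = 1.672000.
After n steps the width is (b−a)/2^n; need (b−a)/2^n ≤ 1e-6.
So n ≥ log₂(1.672000/1e-6) = log₂(1672000.0000) ≈ 20.6731.
Hence n = 21.

21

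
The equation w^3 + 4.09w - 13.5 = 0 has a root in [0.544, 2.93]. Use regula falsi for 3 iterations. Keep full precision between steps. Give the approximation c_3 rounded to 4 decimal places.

f(0.544000) = -11.114051, f(2.930000) = 23.637457
step 1: c = 1.307078, f(c) = -5.920966 < 0 → new bracket [1.307078, 2.930000]
step 2: c = 1.632172, f(c) = -2.476330 < 0 → new bracket [1.632172, 2.930000]
step 3: c = 1.755243, f(c) = -0.913362 < 0 → new bracket [1.755243, 2.930000]

1.7552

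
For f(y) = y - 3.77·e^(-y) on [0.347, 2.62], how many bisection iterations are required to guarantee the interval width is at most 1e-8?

28

Initial width b − a = 2.62 − 0.347 = 2.273000.
After n steps the width is (b−a)/2^n; need (b−a)/2^n ≤ 1e-8.
So n ≥ log₂(2.273000/1e-8) = log₂(227300000.0000) ≈ 27.7600.
Hence n = 28.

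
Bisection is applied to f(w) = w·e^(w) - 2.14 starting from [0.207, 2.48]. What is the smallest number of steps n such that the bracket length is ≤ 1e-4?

Initial width b − a = 2.48 − 0.207 = 2.273000.
After n steps the width is (b−a)/2^n; need (b−a)/2^n ≤ 1e-4.
So n ≥ log₂(2.273000/1e-4) = log₂(22730.0000) ≈ 14.4723.
Hence n = 15.

15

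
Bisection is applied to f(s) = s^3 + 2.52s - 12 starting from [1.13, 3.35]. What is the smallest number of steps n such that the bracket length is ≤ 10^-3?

Initial width b − a = 3.35 − 1.13 = 2.220000.
After n steps the width is (b−a)/2^n; need (b−a)/2^n ≤ 10^-3.
So n ≥ log₂(2.220000/10^-3) = log₂(2220.0000) ≈ 11.1163.
Hence n = 12.

12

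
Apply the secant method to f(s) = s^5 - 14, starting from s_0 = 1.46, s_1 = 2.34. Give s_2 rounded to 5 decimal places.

f(s_0) = -7.366171, f(s_1) = 56.158337
s_2 = 2.340000 - (56.158337)·(2.340000 - 1.460000)/(56.158337 - (-7.366171)) = 1.562043; f(s_2) = -4.700386

1.56204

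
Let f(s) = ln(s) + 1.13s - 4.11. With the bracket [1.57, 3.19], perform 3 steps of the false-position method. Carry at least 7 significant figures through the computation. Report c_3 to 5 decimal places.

2.74404

f(1.570000) = -1.884824, f(3.190000) = 0.654721
step 1: c = 2.772347, f(c) = 0.042447 > 0 → new bracket [1.570000, 2.772347]
step 2: c = 2.745866, f(c) = 0.002926 > 0 → new bracket [1.570000, 2.745866]
step 3: c = 2.744044, f(c) = 0.000202 > 0 → new bracket [1.570000, 2.744044]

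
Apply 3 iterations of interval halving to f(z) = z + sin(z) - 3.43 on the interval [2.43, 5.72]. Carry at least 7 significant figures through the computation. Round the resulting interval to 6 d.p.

[4.075000, 4.486250]

f(2.430000) = -0.346959, f(5.720000) = 1.756118 (opposite signs)
step 1: m = 4.075000, f(m) = -0.158652 < 0 → root in [4.075000, 5.720000]
step 2: m = 4.897500, f(m) = 0.484584 > 0 → root in [4.075000, 4.897500]
step 3: m = 4.486250, f(m) = 0.081711 > 0 → root in [4.075000, 4.486250]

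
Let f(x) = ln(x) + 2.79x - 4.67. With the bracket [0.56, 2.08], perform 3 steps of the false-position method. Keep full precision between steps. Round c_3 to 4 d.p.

f(0.560000) = -3.687418, f(2.080000) = 1.865568
step 1: c = 1.569344, f(c) = 0.159129 > 0 → new bracket [0.560000, 1.569344]
step 2: c = 1.527589, f(c) = 0.015663 > 0 → new bracket [0.560000, 1.527589]
step 3: c = 1.523496, f(c) = 0.001562 > 0 → new bracket [0.560000, 1.523496]

1.5235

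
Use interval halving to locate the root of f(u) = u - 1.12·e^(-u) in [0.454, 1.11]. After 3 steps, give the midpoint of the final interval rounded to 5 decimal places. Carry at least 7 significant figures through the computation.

f(0.454000) = -0.257293, f(1.110000) = 0.740894 (opposite signs)
step 1: m = 0.782000, f(m) = 0.269611 > 0 → root in [0.454000, 0.782000]
step 2: m = 0.618000, f(m) = 0.014296 > 0 → root in [0.454000, 0.618000]
step 3: m = 0.536000, f(m) = -0.119294 < 0 → root in [0.536000, 0.618000]
Midpoint of [0.536000, 0.618000] = 0.577000

0.57700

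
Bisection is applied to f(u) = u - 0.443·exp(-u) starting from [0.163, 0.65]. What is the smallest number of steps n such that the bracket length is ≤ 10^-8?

Initial width b − a = 0.65 − 0.163 = 0.487000.
After n steps the width is (b−a)/2^n; need (b−a)/2^n ≤ 10^-8.
So n ≥ log₂(0.487000/10^-8) = log₂(48700000.0000) ≈ 25.5374.
Hence n = 26.

26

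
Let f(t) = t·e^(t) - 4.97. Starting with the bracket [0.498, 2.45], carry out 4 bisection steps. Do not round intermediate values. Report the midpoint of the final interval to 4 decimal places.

1.2910

f(0.498000) = -4.150577, f(2.450000) = 23.421449 (opposite signs)
step 1: m = 1.474000, f(m) = 1.466467 > 0 → root in [0.498000, 1.474000]
step 2: m = 0.986000, f(m) = -2.327036 < 0 → root in [0.986000, 1.474000]
step 3: m = 1.230000, f(m) = -0.761888 < 0 → root in [1.230000, 1.474000]
step 4: m = 1.352000, f(m) = 0.255680 > 0 → root in [1.230000, 1.352000]
Midpoint of [1.230000, 1.352000] = 1.291000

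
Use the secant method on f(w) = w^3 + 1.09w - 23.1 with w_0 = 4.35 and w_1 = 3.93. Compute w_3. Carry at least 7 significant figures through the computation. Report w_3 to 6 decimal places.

f(w_0) = 63.954375, f(w_1) = 41.882157
w_2 = 3.930000 - (41.882157)·(3.930000 - 4.350000)/(41.882157 - (63.954375)) = 3.133048; f(w_2) = 11.068979
w_3 = 3.133048 - (11.068979)·(3.133048 - 3.930000)/(11.068979 - (41.882157)) = 2.846759; f(w_3) = 3.073219

2.846759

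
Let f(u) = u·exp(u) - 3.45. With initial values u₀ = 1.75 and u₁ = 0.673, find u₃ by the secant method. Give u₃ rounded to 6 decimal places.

1.198345

f(u_0) = 6.620555, f(u_1) = -2.130847
u_2 = 0.673000 - (-2.130847)·(0.673000 - 1.750000)/(-2.130847 - (6.620555)) = 0.935235; f(u_2) = -1.067198
u_3 = 0.935235 - (-1.067198)·(0.935235 - 0.673000)/(-1.067198 - (-2.130847)) = 1.198345; f(u_3) = 0.522063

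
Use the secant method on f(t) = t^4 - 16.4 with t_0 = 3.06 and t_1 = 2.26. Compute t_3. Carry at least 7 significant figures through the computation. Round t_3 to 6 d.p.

Secant update: t_(k+1) = t_k − f(t_k)·(t_k − t_(k-1))/(f(t_k) − f(t_(k-1))).
f(t_0) = 71.277005, f(t_1) = 9.687578
t_2 = 2.260000 - (9.687578)·(2.260000 - 3.060000)/(9.687578 - (71.277005)) = 2.134166; f(t_2) = 4.344957
t_3 = 2.134166 - (4.344957)·(2.134166 - 2.260000)/(4.344957 - (9.687578)) = 2.031829; f(t_3) = 0.643111

2.031829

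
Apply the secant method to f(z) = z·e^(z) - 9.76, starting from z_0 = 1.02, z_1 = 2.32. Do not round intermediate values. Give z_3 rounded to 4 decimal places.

1.6300

f(z_0) = -6.931341, f(z_1) = 13.847564
z_2 = 2.320000 - (13.847564)·(2.320000 - 1.020000)/(13.847564 - (-6.931341)) = 1.453649; f(z_2) = -3.540277
z_3 = 1.453649 - (-3.540277)·(1.453649 - 2.320000)/(-3.540277 - (13.847564)) = 1.630043; f(z_3) = -1.440102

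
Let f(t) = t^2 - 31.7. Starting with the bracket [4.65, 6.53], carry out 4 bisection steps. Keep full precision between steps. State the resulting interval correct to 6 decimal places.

[5.590000, 5.707500]

f(4.650000) = -10.077500, f(6.530000) = 10.940900 (opposite signs)
step 1: m = 5.590000, f(m) = -0.451900 < 0 → root in [5.590000, 6.530000]
step 2: m = 6.060000, f(m) = 5.023600 > 0 → root in [5.590000, 6.060000]
step 3: m = 5.825000, f(m) = 2.230625 > 0 → root in [5.590000, 5.825000]
step 4: m = 5.707500, f(m) = 0.875556 > 0 → root in [5.590000, 5.707500]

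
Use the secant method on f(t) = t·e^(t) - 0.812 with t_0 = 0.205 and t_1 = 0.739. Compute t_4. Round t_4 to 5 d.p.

f(t_0) = -0.560357, f(t_1) = 0.735348
t_2 = 0.739000 - (0.735348)·(0.739000 - 0.205000)/(0.735348 - (-0.560357)) = 0.435940; f(t_2) = -0.137854
t_3 = 0.435940 - (-0.137854)·(0.435940 - 0.739000)/(-0.137854 - (0.735348)) = 0.483785; f(t_3) = -0.027202
t_4 = 0.483785 - (-0.027202)·(0.483785 - 0.435940)/(-0.027202 - (-0.137854)) = 0.495547; f(t_4) = 0.001389

0.49555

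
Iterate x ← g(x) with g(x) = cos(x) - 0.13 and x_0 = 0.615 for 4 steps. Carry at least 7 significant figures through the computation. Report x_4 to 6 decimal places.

0.653745

x_1 = g(0.615000) = 0.686773
x_2 = g(0.686773) = 0.643296
x_3 = g(0.643296) = 0.670123
x_4 = g(0.670123) = 0.653745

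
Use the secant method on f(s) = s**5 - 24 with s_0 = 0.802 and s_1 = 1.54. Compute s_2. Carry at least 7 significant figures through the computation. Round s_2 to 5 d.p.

f(s_0) = -23.668203, f(s_1) = -15.338291
s_2 = 1.540000 - (-15.338291)·(1.540000 - 0.802000)/(-15.338291 - (-23.668203)) = 2.898917; f(s_2) = 180.728718

2.89892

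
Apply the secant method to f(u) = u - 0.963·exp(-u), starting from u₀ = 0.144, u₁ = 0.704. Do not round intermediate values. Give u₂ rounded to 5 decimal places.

0.56503

f(u_0) = -0.689850, f(u_1) = 0.227697
u_2 = 0.704000 - (0.227697)·(0.704000 - 0.144000)/(0.227697 - (-0.689850)) = 0.565031; f(u_2) = 0.017717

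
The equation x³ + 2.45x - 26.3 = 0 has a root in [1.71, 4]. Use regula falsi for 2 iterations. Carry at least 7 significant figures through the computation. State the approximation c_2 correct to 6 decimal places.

2.564161

f(1.710000) = -17.110289, f(4.000000) = 47.500000
step 1: c = 2.316445, f(c) = -8.194864 < 0 → new bracket [2.316445, 4.000000]
step 2: c = 2.564161, f(c) = -3.158657 < 0 → new bracket [2.564161, 4.000000]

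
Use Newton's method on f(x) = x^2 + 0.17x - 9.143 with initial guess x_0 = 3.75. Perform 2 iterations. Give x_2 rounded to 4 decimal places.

2.9411

Newton update: x ← x − f(x)/f'(x).
f'(x) = 2x + 0.17
x_0 = 3.750000: f = 5.557000, f' = 7.670000 → x_1 = 3.750000 - (5.557000)/(7.670000) = 3.025489
x_1 = 3.025489: f = 0.524916, f' = 6.220978 → x_2 = 3.025489 - (0.524916)/(6.220978) = 2.941110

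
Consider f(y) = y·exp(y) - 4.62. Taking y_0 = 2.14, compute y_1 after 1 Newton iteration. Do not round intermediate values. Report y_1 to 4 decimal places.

1.6316

f'(y) = (y + 1)·exp(y)
y_0 = 2.140000: f = 13.568797, f' = 26.688234 → y_1 = 2.140000 - (13.568797)/(26.688234) = 1.631581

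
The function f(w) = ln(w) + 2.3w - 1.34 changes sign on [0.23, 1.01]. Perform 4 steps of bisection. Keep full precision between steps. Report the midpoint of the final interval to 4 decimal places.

f(0.230000) = -2.280676, f(1.010000) = 0.992950 (opposite signs)
step 1: m = 0.620000, f(m) = -0.392036 < 0 → root in [0.620000, 1.010000]
step 2: m = 0.815000, f(m) = 0.329933 > 0 → root in [0.620000, 0.815000]
step 3: m = 0.717500, f(m) = -0.021732 < 0 → root in [0.717500, 0.815000]
step 4: m = 0.766250, f(m) = 0.156128 > 0 → root in [0.717500, 0.766250]
Midpoint of [0.717500, 0.766250] = 0.741875

0.7419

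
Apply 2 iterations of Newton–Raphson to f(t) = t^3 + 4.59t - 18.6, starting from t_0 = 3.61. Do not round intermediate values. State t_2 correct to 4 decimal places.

2.1558

f'(t) = 3t^2 + 4.59
t_0 = 3.610000: f = 45.015781, f' = 43.686300 → t_1 = 3.610000 - (45.015781)/(43.686300) = 2.579568
t_1 = 2.579568: f = 10.405093, f' = 24.552506 → t_2 = 2.579568 - (10.405093)/(24.552506) = 2.155778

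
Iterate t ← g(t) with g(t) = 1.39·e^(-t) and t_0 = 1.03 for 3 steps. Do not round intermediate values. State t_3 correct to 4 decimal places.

t_1 = g(1.030000) = 0.496240
t_2 = g(0.496240) = 0.846254
t_3 = g(0.846254) = 0.596337

0.5963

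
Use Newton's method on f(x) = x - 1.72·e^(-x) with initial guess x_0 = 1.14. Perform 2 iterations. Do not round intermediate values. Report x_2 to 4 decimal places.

0.7846

f'(x) = 1 + 1.72·e^(-x)
x_0 = 1.140000: f = 0.589911, f' = 1.550089 → x_1 = 1.140000 - (0.589911)/(1.550089) = 0.759434
x_1 = 0.759434: f = -0.045408, f' = 1.804842 → x_2 = 0.759434 - (-0.045408)/(1.804842) = 0.784593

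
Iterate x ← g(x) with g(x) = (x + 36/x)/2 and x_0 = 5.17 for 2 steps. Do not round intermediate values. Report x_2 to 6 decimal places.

6.000366

x_1 = g(5.170000) = 6.066625
x_2 = g(6.066625) = 6.000366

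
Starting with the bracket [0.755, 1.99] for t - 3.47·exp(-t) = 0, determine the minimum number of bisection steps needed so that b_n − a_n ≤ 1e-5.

Initial width b − a = 1.99 − 0.755 = 1.235000.
After n steps the width is (b−a)/2^n; need (b−a)/2^n ≤ 1e-5.
So n ≥ log₂(1.235000/1e-5) = log₂(123500.0000) ≈ 16.9142.
Hence n = 17.

17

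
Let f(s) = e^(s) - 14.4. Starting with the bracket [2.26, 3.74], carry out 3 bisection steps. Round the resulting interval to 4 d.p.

f(2.260000) = -4.816911, f(3.740000) = 27.697990 (opposite signs)
step 1: m = 3.000000, f(m) = 5.685537 > 0 → root in [2.260000, 3.000000]
step 2: m = 2.630000, f(m) = -0.526230 < 0 → root in [2.630000, 3.000000]
step 3: m = 2.815000, f(m) = 2.293176 > 0 → root in [2.630000, 2.815000]

[2.6300, 2.8150]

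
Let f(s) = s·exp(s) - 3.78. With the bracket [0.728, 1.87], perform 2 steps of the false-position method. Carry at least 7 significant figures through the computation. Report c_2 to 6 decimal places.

1.085788

f(0.728000) = -2.272360, f(1.870000) = 8.353114
step 1: c = 0.972228, f(c) = -1.209598 < 0 → new bracket [0.972228, 1.870000]
step 2: c = 1.085788, f(c) = -0.564144 < 0 → new bracket [1.085788, 1.870000]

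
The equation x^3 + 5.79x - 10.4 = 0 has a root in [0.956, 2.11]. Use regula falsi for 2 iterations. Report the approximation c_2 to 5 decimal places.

1.33596

f(0.956000) = -3.991037, f(2.110000) = 11.210831
step 1: c = 1.258967, f(c) = -1.115126 < 0 → new bracket [1.258967, 2.110000]
step 2: c = 1.335959, f(c) = -0.280393 < 0 → new bracket [1.335959, 2.110000]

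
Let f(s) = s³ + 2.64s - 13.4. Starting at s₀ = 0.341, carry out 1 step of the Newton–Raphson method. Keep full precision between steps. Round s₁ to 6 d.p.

Newton update: s ← s − f(s)/f'(s).
f'(s) = 3s² + 2.64
s_0 = 0.341000: f = -12.460108, f' = 2.988843 → s_1 = 0.341000 - (-12.460108)/(2.988843) = 4.509873

4.509873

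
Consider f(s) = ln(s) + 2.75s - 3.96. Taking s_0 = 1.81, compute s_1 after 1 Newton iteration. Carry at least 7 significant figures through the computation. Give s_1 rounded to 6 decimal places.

1.322238

Newton update: s ← s − f(s)/f'(s).
f'(s) = 1/s + 2.75
s_0 = 1.810000: f = 1.610827, f' = 3.302486 → s_1 = 1.810000 - (1.610827)/(3.302486) = 1.322238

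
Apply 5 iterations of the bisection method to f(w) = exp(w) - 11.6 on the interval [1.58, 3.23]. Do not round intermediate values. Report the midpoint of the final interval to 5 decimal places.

f(1.580000) = -6.745044, f(3.230000) = 13.679657 (opposite signs)
step 1: m = 2.405000, f(m) = -0.521570 < 0 → root in [2.405000, 3.230000]
step 2: m = 2.817500, f(m) = 5.134961 > 0 → root in [2.405000, 2.817500]
step 3: m = 2.611250, f(m) = 2.016060 > 0 → root in [2.405000, 2.611250]
step 4: m = 2.508125, f(m) = 0.681880 > 0 → root in [2.405000, 2.508125]
step 5: m = 2.456563, f(m) = 0.064645 > 0 → root in [2.405000, 2.456563]
Midpoint of [2.405000, 2.456563] = 2.430781

2.43078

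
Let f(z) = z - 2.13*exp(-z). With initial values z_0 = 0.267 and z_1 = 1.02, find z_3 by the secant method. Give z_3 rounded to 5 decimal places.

0.88119

f(z_0) = -1.363884, f(z_1) = 0.251933
z_2 = 1.020000 - (0.251933)·(1.020000 - 0.267000)/(0.251933 - (-1.363884)) = 0.902595; f(z_2) = 0.038845
z_3 = 0.902595 - (0.038845)·(0.902595 - 1.020000)/(0.038845 - (0.251933)) = 0.881192; f(z_3) = -0.001243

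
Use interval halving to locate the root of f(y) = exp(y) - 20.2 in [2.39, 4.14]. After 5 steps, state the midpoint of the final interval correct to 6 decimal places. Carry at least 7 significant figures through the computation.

f(2.390000) = -9.286506, f(4.140000) = 42.602821 (opposite signs)
step 1: m = 3.265000, f(m) = 5.980111 > 0 → root in [2.390000, 3.265000]
step 2: m = 2.827500, f(m) = -3.296850 < 0 → root in [2.827500, 3.265000]
step 3: m = 3.046250, f(m) = 0.836310 > 0 → root in [2.827500, 3.046250]
step 4: m = 2.936875, f(m) = -1.343173 < 0 → root in [2.936875, 3.046250]
step 5: m = 2.991562, f(m) = -0.283222 < 0 → root in [2.991562, 3.046250]
Midpoint of [2.991562, 3.046250] = 3.018906

3.018906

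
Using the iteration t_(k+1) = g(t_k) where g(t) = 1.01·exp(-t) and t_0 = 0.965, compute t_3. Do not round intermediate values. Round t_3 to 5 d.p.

t_1 = g(0.965000) = 0.384793
t_2 = g(0.384793) = 0.687397
t_3 = g(0.687397) = 0.507912

0.50791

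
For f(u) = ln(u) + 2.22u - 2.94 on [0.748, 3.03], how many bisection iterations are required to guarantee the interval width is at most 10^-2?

Initial width b − a = 3.03 − 0.748 = 2.282000.
After n steps the width is (b−a)/2^n; need (b−a)/2^n ≤ 10^-2.
So n ≥ log₂(2.282000/10^-2) = log₂(228.2000) ≈ 7.8342.
Hence n = 8.

8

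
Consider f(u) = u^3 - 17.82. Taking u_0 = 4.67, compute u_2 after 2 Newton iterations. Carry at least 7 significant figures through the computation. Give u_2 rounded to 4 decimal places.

2.7753

f'(u) = 3u^2
u_0 = 4.670000: f = 84.027563, f' = 65.426700 → u_1 = 4.670000 - (84.027563)/(65.426700) = 3.385699
u_1 = 3.385699: f = 20.990131, f' = 34.388877 → u_2 = 3.385699 - (20.990131)/(34.388877) = 2.775324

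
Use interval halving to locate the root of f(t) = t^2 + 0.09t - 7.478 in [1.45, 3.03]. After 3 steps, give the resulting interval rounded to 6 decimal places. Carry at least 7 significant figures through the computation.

f(1.450000) = -5.245000, f(3.030000) = 1.975600 (opposite signs)
step 1: m = 2.240000, f(m) = -2.258800 < 0 → root in [2.240000, 3.030000]
step 2: m = 2.635000, f(m) = -0.297625 < 0 → root in [2.635000, 3.030000]
step 3: m = 2.832500, f(m) = 0.799981 > 0 → root in [2.635000, 2.832500]

[2.635000, 2.832500]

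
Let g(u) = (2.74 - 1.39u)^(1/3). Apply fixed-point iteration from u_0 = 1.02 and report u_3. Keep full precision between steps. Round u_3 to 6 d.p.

u_1 = g(1.020000) = 1.097570
u_2 = g(1.097570) = 1.066886
u_3 = g(1.066886) = 1.079233

1.079233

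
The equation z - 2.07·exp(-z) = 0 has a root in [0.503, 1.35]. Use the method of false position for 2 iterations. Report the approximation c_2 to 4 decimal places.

f(0.503000) = -0.748758, f(1.350000) = 0.813373
step 1: c = 0.908983, f(c) = 0.074909 > 0 → new bracket [0.503000, 0.908983]
step 2: c = 0.872060, f(c) = 0.006615 > 0 → new bracket [0.503000, 0.872060]

0.8721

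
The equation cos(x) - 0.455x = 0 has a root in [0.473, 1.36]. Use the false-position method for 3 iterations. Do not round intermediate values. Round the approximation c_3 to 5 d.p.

1.06487

f(0.473000) = 0.674991, f(1.360000) = -0.409561
step 1: c = 1.025041, f(c) = 0.052671 > 0 → new bracket [1.025041, 1.360000]
step 2: c = 1.063209, f(c) = 0.002310 > 0 → new bracket [1.063209, 1.360000]
step 3: c = 1.064874, f(c) = 0.000097 > 0 → new bracket [1.064874, 1.360000]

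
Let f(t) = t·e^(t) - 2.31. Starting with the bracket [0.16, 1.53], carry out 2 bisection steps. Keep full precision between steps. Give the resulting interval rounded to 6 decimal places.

[0.845000, 1.187500]

f(0.160000) = -2.122238, f(1.530000) = 4.755811 (opposite signs)
step 1: m = 0.845000, f(m) = -0.342859 < 0 → root in [0.845000, 1.530000]
step 2: m = 1.187500, f(m) = 1.583663 > 0 → root in [0.845000, 1.187500]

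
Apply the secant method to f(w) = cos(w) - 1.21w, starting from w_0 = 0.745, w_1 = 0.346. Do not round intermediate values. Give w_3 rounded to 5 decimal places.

f(w_0) = -0.166362, f(w_1) = 0.522077
w_2 = 0.346000 - (0.522077)·(0.346000 - 0.745000)/(0.522077 - (-0.166362)) = 0.648581; f(w_2) = 0.012158
w_3 = 0.648581 - (0.012158)·(0.648581 - 0.346000)/(0.012158 - (0.522077)) = 0.655796; f(w_3) = -0.000950

0.65580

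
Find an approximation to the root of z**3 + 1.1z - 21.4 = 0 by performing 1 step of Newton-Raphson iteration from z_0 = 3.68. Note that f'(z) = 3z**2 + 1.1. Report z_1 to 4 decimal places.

z_0 = 3.680000: f = 32.484032, f' = 41.727200 → z_1 = 3.680000 - (32.484032)/(41.727200) = 2.901514

2.9015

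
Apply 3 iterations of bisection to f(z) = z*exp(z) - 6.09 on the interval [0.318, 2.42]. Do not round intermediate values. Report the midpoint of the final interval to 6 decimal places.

1.500375

f(0.318000) = -5.652948, f(2.420000) = 21.124980 (opposite signs)
step 1: m = 1.369000, f(m) = -0.707890 < 0 → root in [1.369000, 2.420000]
step 2: m = 1.894500, f(m) = 6.506953 > 0 → root in [1.369000, 1.894500]
step 3: m = 1.631750, f(m) = 2.252835 > 0 → root in [1.369000, 1.631750]
Midpoint of [1.369000, 1.631750] = 1.500375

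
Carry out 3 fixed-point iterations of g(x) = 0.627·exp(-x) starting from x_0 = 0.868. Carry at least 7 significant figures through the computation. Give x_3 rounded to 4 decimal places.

x_1 = g(0.868000) = 0.263209
x_2 = g(0.263209) = 0.481901
x_3 = g(0.481901) = 0.387240

0.3872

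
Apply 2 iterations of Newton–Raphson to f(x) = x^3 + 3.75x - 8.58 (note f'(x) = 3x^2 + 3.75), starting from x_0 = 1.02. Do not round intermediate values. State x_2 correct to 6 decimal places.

1.463303

x_0 = 1.020000: f = -3.693792, f' = 6.871200 → x_1 = 1.020000 - (-3.693792)/(6.871200) = 1.557576
x_1 = 1.557576: f = 1.039656, f' = 11.028129 → x_2 = 1.557576 - (1.039656)/(11.028129) = 1.463303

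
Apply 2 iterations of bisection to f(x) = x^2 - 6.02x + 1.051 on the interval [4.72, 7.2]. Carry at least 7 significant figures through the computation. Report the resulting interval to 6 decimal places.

f(4.720000) = -5.085000, f(7.200000) = 9.547000 (opposite signs)
step 1: m = 5.960000, f(m) = 0.693400 > 0 → root in [4.720000, 5.960000]
step 2: m = 5.340000, f(m) = -2.580200 < 0 → root in [5.340000, 5.960000]

[5.340000, 5.960000]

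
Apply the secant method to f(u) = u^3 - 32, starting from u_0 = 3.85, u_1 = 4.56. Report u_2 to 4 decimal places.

f(u_0) = 25.066625, f(u_1) = 62.818816
u_2 = 4.560000 - (62.818816)·(4.560000 - 3.850000)/(62.818816 - (25.066625)) = 3.378576; f(u_2) = 6.565674

3.3786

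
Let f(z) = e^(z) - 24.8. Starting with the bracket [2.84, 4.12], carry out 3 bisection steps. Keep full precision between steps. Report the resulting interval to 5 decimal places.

f(2.840000) = -7.684234, f(4.120000) = 36.759242 (opposite signs)
step 1: m = 3.480000, f(m) = 7.659722 > 0 → root in [2.840000, 3.480000]
step 2: m = 3.160000, f(m) = -1.229404 < 0 → root in [3.160000, 3.480000]
step 3: m = 3.320000, f(m) = 2.860351 > 0 → root in [3.160000, 3.320000]

[3.16000, 3.32000]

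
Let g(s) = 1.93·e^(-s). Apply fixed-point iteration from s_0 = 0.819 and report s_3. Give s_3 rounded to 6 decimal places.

s_1 = g(0.819000) = 0.850884
s_2 = g(0.850884) = 0.824182
s_3 = g(0.824182) = 0.846485

0.846485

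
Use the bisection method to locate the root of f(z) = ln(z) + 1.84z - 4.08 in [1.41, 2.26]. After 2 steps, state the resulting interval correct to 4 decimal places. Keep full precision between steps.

[1.8350, 2.0475]

f(1.410000) = -1.142010, f(2.260000) = 0.893765 (opposite signs)
step 1: m = 1.835000, f(m) = -0.096556 < 0 → root in [1.835000, 2.260000]
step 2: m = 2.047500, f(m) = 0.404020 > 0 → root in [1.835000, 2.047500]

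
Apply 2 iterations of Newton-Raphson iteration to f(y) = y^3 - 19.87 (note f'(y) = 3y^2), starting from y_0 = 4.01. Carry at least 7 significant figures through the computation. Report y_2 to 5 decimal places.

2.75265

y_0 = 4.010000: f = 44.611201, f' = 48.240300 → y_1 = 4.010000 - (44.611201)/(48.240300) = 3.085230
y_1 = 3.085230: f = 9.497195, f' = 28.555925 → y_2 = 3.085230 - (9.497195)/(28.555925) = 2.752647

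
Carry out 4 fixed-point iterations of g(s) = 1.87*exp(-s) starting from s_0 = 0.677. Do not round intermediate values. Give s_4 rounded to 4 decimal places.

0.7546

s_1 = g(0.677000) = 0.950220
s_2 = g(0.950220) = 0.723047
s_3 = g(0.723047) = 0.907458
s_4 = g(0.907458) = 0.754636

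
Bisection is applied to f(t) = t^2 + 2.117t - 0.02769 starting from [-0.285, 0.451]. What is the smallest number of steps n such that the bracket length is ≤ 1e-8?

Initial width b − a = 0.451 − -0.285 = 0.736000.
After n steps the width is (b−a)/2^n; need (b−a)/2^n ≤ 1e-8.
So n ≥ log₂(0.736000/1e-8) = log₂(73600000.0000) ≈ 26.1332.
Hence n = 27.

27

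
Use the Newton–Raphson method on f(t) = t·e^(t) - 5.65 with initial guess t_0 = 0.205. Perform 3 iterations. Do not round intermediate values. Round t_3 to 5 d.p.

Newton update: t ← t − f(t)/f'(t).
f'(t) = (t + 1)·e^(t)
t_0 = 0.205000: f = -5.398357, f' = 1.479168 → t_1 = 0.205000 - (-5.398357)/(1.479168) = 3.854591
t_1 = 3.854591: f = 176.322595, f' = 229.181906 → t_2 = 3.854591 - (176.322595)/(229.181906) = 3.085235
t_2 = 3.085235: f = 61.832097, f' = 89.354695 → t_3 = 3.085235 - (61.832097)/(89.354695) = 2.393250

2.39325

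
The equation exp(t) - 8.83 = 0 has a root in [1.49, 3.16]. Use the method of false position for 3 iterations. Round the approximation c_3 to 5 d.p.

f(1.490000) = -4.392904, f(3.160000) = 14.740596
step 1: c = 1.873419, f(c) = -2.319481 < 0 → new bracket [1.873419, 3.160000]
step 2: c = 2.048342, f(c) = -1.074966 < 0 → new bracket [2.048342, 3.160000]
step 3: c = 2.123900, f(c) = -0.466305 < 0 → new bracket [2.123900, 3.160000]

2.12390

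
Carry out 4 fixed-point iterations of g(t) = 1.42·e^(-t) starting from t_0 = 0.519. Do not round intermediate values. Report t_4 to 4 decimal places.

t_1 = g(0.519000) = 0.845064
t_2 = g(0.845064) = 0.609933
t_3 = g(0.609933) = 0.771610
t_4 = g(0.771610) = 0.656421

0.6564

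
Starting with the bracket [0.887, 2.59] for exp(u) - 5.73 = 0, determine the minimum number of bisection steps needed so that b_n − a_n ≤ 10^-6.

Initial width b − a = 2.59 − 0.887 = 1.703000.
After n steps the width is (b−a)/2^n; need (b−a)/2^n ≤ 10^-6.
So n ≥ log₂(1.703000/10^-6) = log₂(1703000.0000) ≈ 20.6996.
Hence n = 21.

21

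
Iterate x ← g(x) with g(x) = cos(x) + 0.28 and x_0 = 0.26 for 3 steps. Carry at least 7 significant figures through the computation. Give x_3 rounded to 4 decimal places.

x_1 = g(0.260000) = 1.246390
x_2 = g(1.246390) = 0.598746
x_3 = g(0.598746) = 1.106043

1.1060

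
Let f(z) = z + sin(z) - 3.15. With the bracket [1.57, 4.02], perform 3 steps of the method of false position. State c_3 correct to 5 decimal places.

3.57944

False-position update: c = (a·f(b) − b·f(a))/(f(b) − f(a)); replace the endpoint whose sign matches f(c).
f(1.570000) = -0.580000, f(4.020000) = 0.100277
step 1: c = 3.658856, f(c) = 0.014353 > 0 → new bracket [1.570000, 3.658856]
step 2: c = 3.608413, f(c) = 0.008364 > 0 → new bracket [1.570000, 3.608413]
step 3: c = 3.579436, f(c) = 0.005449 > 0 → new bracket [1.570000, 3.579436]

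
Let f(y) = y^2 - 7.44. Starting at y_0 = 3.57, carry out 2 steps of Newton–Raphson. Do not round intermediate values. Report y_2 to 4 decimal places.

2.7294

f'(y) = 2y
y_0 = 3.570000: f = 5.304900, f' = 7.140000 → y_1 = 3.570000 - (5.304900)/(7.140000) = 2.827017
y_1 = 2.827017: f = 0.552024, f' = 5.654034 → y_2 = 2.827017 - (0.552024)/(5.654034) = 2.729383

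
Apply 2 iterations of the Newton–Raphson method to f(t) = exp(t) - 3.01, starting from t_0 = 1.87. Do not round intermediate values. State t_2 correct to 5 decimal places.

1.12688

f'(t) = exp(t)
t_0 = 1.870000: f = 3.478296, f' = 6.488296 → t_1 = 1.870000 - (3.478296)/(6.488296) = 1.333912
t_1 = 1.333912: f = 0.785865, f' = 3.795865 → t_2 = 1.333912 - (0.785865)/(3.795865) = 1.126880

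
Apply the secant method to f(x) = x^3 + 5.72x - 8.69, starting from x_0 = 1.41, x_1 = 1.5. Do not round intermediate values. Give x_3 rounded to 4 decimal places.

1.2117

f(x_0) = 2.178421, f(x_1) = 3.265000
x_2 = 1.500000 - (3.265000)·(1.500000 - 1.410000)/(3.265000 - (2.178421)) = 1.229564; f(x_2) = 0.201996
x_3 = 1.229564 - (0.201996)·(1.229564 - 1.500000)/(0.201996 - (3.265000)) = 1.211730; f(x_3) = 0.020263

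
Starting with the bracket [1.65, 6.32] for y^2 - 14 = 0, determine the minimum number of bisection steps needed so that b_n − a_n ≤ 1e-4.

16

Initial width b − a = 6.32 − 1.65 = 4.670000.
After n steps the width is (b−a)/2^n; need (b−a)/2^n ≤ 1e-4.
So n ≥ log₂(4.670000/1e-4) = log₂(46700.0000) ≈ 15.5111.
Hence n = 16.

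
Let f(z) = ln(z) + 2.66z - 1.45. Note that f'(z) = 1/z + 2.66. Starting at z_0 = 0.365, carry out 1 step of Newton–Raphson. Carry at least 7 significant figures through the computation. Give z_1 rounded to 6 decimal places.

z_0 = 0.365000: f = -1.486958, f' = 5.399726 → z_1 = 0.365000 - (-1.486958)/(5.399726) = 0.640377

0.640377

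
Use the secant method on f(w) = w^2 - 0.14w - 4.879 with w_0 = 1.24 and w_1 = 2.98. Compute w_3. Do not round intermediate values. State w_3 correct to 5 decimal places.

2.25468

f(w_0) = -3.515000, f(w_1) = 3.584200
w_2 = 2.980000 - (3.584200)·(2.980000 - 1.240000)/(3.584200 - (-3.515000)) = 2.101520; f(w_2) = -0.756828
w_3 = 2.101520 - (-0.756828)·(2.101520 - 2.980000)/(-0.756828 - (3.584200)) = 2.254677; f(w_3) = -0.111088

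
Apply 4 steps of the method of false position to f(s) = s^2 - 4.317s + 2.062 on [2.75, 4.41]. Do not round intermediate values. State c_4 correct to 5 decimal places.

3.76894

f(2.750000) = -2.247250, f(4.410000) = 2.472130
step 1: c = 3.540450, f(c) = -0.687336 < 0 → new bracket [3.540450, 4.410000]
step 2: c = 3.729619, f(c) = -0.128707 < 0 → new bracket [3.729619, 4.410000]
step 3: c = 3.763289, f(c) = -0.021775 < 0 → new bracket [3.763289, 4.410000]
step 4: c = 3.768935, f(c) = -0.003620 < 0 → new bracket [3.768935, 4.410000]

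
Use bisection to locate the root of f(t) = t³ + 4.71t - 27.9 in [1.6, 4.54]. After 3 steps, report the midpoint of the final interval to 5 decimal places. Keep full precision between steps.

f(1.600000) = -16.268000, f(4.540000) = 87.060064 (opposite signs)
step 1: m = 3.070000, f(m) = 15.494143 > 0 → root in [1.600000, 3.070000]
step 2: m = 2.335000, f(m) = -4.171205 < 0 → root in [2.335000, 3.070000]
step 3: m = 2.702500, f(m) = 4.566501 > 0 → root in [2.335000, 2.702500]
Midpoint of [2.335000, 2.702500] = 2.518750

2.51875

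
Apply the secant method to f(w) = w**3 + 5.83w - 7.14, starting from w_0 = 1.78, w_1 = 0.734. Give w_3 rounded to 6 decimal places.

f(w_0) = 8.877152, f(w_1) = -2.465333
w_2 = 0.734000 - (-2.465333)·(0.734000 - 1.780000)/(-2.465333 - (8.877152)) = 0.961352; f(w_2) = -0.646837
w_3 = 0.961352 - (-0.646837)·(0.961352 - 0.734000)/(-0.646837 - (-2.465333)) = 1.042221; f(w_3) = 0.068235

1.042221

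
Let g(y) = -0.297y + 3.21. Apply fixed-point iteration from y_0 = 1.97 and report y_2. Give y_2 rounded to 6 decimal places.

y_1 = g(1.970000) = 2.624910
y_2 = g(2.624910) = 2.430402

2.430402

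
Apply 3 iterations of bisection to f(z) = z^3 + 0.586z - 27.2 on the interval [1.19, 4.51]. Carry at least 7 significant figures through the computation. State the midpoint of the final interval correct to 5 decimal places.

f(1.190000) = -24.817501, f(4.510000) = 67.176711 (opposite signs)
step 1: m = 2.850000, f(m) = -2.380775 < 0 → root in [2.850000, 4.510000]
step 2: m = 3.680000, f(m) = 24.792512 > 0 → root in [2.850000, 3.680000]
step 3: m = 3.265000, f(m) = 9.518925 > 0 → root in [2.850000, 3.265000]
Midpoint of [2.850000, 3.265000] = 3.057500

3.05750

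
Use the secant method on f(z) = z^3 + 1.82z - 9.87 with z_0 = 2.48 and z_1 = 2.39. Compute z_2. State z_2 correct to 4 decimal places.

f(z_0) = 9.896592, f(z_1) = 8.131719
z_2 = 2.390000 - (8.131719)·(2.390000 - 2.480000)/(8.131719 - (9.896592)) = 1.975322; f(z_2) = 1.432584

1.9753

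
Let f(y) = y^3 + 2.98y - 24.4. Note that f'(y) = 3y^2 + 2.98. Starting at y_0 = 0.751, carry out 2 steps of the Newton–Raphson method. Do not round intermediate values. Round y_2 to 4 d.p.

y_0 = 0.751000: f = -21.738455, f' = 4.672003 → y_1 = 0.751000 - (-21.738455)/(4.672003) = 5.403920
y_1 = 5.403920: f = 149.510834, f' = 90.587048 → y_2 = 5.403920 - (149.510834)/(90.587048) = 3.753454

3.7535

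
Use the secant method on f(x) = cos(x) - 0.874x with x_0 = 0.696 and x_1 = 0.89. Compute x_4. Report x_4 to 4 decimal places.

f(x_0) = 0.159109, f(x_1) = -0.148448
x_2 = 0.890000 - (-0.148448)·(0.890000 - 0.696000)/(-0.148448 - (0.159109)) = 0.796362; f(x_2) = 0.003291
x_3 = 0.796362 - (0.003291)·(0.796362 - 0.890000)/(0.003291 - (-0.148448)) = 0.798393; f(x_3) = 0.000063
x_4 = 0.798393 - (0.000063)·(0.798393 - 0.796362)/(0.000063 - (0.003291)) = 0.798433; f(x_4) = -0.000000

0.7984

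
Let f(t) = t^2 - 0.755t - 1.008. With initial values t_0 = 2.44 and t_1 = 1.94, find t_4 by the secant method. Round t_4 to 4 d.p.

1.4515

f(t_0) = 3.103400, f(t_1) = 1.290900
t_2 = 1.940000 - (1.290900)·(1.940000 - 2.440000)/(1.290900 - (3.103400)) = 1.583890; f(t_2) = 0.304870
t_3 = 1.583890 - (0.304870)·(1.583890 - 1.940000)/(0.304870 - (1.290900)) = 1.473784; f(t_3) = 0.051333
t_4 = 1.473784 - (0.051333)·(1.473784 - 1.583890)/(0.051333 - (0.304870)) = 1.451492; f(t_4) = 0.002952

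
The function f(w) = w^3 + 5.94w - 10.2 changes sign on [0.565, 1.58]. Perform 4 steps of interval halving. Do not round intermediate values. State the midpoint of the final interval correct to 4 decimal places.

1.2945

f(0.565000) = -6.663538, f(1.580000) = 3.129512 (opposite signs)
step 1: m = 1.072500, f(m) = -2.595700 < 0 → root in [1.072500, 1.580000]
step 2: m = 1.326250, f(m) = 0.010718 > 0 → root in [1.072500, 1.326250]
step 3: m = 1.199375, f(m) = -1.350411 < 0 → root in [1.199375, 1.326250]
step 4: m = 1.262812, f(m) = -0.685092 < 0 → root in [1.262812, 1.326250]
Midpoint of [1.262812, 1.326250] = 1.294531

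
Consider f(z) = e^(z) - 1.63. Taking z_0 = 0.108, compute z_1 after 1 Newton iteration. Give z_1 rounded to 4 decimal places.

0.5711

Newton update: z ← z − f(z)/f'(z).
f'(z) = e^(z)
z_0 = 0.108000: f = -0.515952, f' = 1.114048 → z_1 = 0.108000 - (-0.515952)/(1.114048) = 0.571133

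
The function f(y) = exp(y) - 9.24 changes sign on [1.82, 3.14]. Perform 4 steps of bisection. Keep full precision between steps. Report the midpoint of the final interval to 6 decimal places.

2.191250

f(1.820000) = -3.068142, f(3.140000) = 13.863867 (opposite signs)
step 1: m = 2.480000, f(m) = 2.701264 > 0 → root in [1.820000, 2.480000]
step 2: m = 2.150000, f(m) = -0.655142 < 0 → root in [2.150000, 2.480000]
step 3: m = 2.315000, f(m) = 0.884923 > 0 → root in [2.150000, 2.315000]
step 4: m = 2.232500, f(m) = 0.083145 > 0 → root in [2.150000, 2.232500]
Midpoint of [2.150000, 2.232500] = 2.191250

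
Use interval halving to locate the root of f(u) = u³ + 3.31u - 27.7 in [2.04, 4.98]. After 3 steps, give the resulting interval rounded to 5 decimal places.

f(2.040000) = -12.457936, f(4.980000) = 112.289792 (opposite signs)
step 1: m = 3.510000, f(m) = 27.161651 > 0 → root in [2.040000, 3.510000]
step 2: m = 2.775000, f(m) = 2.854484 > 0 → root in [2.040000, 2.775000]
step 3: m = 2.407500, f(m) = -5.777170 < 0 → root in [2.407500, 2.775000]

[2.40750, 2.77500]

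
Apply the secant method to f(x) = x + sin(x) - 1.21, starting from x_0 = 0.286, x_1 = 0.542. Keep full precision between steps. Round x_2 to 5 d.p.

f(x_0) = -0.641883, f(x_1) = -0.152150
x_2 = 0.542000 - (-0.152150)·(0.542000 - 0.286000)/(-0.152150 - (-0.641883)) = 0.621534; f(x_2) = -0.006184

0.62153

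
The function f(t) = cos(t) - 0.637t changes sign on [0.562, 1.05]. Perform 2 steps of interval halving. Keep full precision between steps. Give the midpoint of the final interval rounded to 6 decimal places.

0.989000

f(0.562000) = 0.488197, f(1.050000) = -0.171279 (opposite signs)
step 1: m = 0.806000, f(m) = 0.178968 > 0 → root in [0.806000, 1.050000]
step 2: m = 0.928000, f(m) = 0.008300 > 0 → root in [0.928000, 1.050000]
Midpoint of [0.928000, 1.050000] = 0.989000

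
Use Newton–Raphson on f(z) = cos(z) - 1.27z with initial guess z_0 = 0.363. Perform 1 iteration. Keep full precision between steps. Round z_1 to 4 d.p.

Newton update: z ← z − f(z)/f'(z).
f'(z) = -sin(z) - 1.27
z_0 = 0.363000: f = 0.473826, f' = -1.625080 → z_1 = 0.363000 - (0.473826)/(-1.625080) = 0.654571

0.6546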